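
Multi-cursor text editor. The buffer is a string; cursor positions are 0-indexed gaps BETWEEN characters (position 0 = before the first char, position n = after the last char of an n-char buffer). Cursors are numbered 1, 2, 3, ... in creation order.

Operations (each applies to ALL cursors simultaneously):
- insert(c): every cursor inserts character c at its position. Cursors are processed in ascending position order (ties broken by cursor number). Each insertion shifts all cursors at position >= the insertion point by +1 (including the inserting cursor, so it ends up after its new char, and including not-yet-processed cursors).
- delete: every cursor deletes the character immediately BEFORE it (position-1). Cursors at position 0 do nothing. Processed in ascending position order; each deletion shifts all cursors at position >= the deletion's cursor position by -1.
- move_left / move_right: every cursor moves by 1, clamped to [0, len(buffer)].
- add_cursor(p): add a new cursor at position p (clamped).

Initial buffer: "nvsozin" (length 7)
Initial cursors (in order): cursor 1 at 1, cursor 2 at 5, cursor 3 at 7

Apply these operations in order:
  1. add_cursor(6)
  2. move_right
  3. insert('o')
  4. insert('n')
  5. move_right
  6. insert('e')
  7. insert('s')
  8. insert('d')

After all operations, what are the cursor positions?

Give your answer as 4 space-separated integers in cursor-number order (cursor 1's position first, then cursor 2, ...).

After op 1 (add_cursor(6)): buffer="nvsozin" (len 7), cursors c1@1 c2@5 c4@6 c3@7, authorship .......
After op 2 (move_right): buffer="nvsozin" (len 7), cursors c1@2 c2@6 c3@7 c4@7, authorship .......
After op 3 (insert('o')): buffer="nvosozionoo" (len 11), cursors c1@3 c2@8 c3@11 c4@11, authorship ..1....2.34
After op 4 (insert('n')): buffer="nvonsozionnoonn" (len 15), cursors c1@4 c2@10 c3@15 c4@15, authorship ..11....22.3434
After op 5 (move_right): buffer="nvonsozionnoonn" (len 15), cursors c1@5 c2@11 c3@15 c4@15, authorship ..11....22.3434
After op 6 (insert('e')): buffer="nvonseozionneoonnee" (len 19), cursors c1@6 c2@13 c3@19 c4@19, authorship ..11.1...22.2343434
After op 7 (insert('s')): buffer="nvonsesozionnesoonneess" (len 23), cursors c1@7 c2@15 c3@23 c4@23, authorship ..11.11...22.2234343434
After op 8 (insert('d')): buffer="nvonsesdozionnesdoonneessdd" (len 27), cursors c1@8 c2@17 c3@27 c4@27, authorship ..11.111...22.2223434343434

Answer: 8 17 27 27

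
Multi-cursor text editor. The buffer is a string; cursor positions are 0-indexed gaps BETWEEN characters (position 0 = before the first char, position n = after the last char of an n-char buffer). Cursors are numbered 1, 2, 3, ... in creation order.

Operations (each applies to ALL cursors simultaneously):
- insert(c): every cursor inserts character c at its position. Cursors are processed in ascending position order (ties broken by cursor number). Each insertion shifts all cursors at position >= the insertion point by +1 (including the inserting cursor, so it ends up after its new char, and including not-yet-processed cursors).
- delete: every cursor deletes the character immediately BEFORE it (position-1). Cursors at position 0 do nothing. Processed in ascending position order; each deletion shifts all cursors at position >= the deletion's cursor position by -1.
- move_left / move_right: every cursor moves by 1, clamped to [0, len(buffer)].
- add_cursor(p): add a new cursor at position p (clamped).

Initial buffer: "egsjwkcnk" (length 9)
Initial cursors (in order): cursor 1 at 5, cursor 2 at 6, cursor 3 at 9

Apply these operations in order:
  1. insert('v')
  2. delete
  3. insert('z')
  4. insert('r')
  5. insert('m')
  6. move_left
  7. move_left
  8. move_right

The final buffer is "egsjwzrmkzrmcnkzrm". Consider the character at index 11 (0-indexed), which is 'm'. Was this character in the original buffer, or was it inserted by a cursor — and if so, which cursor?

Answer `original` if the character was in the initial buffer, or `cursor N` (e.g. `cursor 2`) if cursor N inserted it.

Answer: cursor 2

Derivation:
After op 1 (insert('v')): buffer="egsjwvkvcnkv" (len 12), cursors c1@6 c2@8 c3@12, authorship .....1.2...3
After op 2 (delete): buffer="egsjwkcnk" (len 9), cursors c1@5 c2@6 c3@9, authorship .........
After op 3 (insert('z')): buffer="egsjwzkzcnkz" (len 12), cursors c1@6 c2@8 c3@12, authorship .....1.2...3
After op 4 (insert('r')): buffer="egsjwzrkzrcnkzr" (len 15), cursors c1@7 c2@10 c3@15, authorship .....11.22...33
After op 5 (insert('m')): buffer="egsjwzrmkzrmcnkzrm" (len 18), cursors c1@8 c2@12 c3@18, authorship .....111.222...333
After op 6 (move_left): buffer="egsjwzrmkzrmcnkzrm" (len 18), cursors c1@7 c2@11 c3@17, authorship .....111.222...333
After op 7 (move_left): buffer="egsjwzrmkzrmcnkzrm" (len 18), cursors c1@6 c2@10 c3@16, authorship .....111.222...333
After op 8 (move_right): buffer="egsjwzrmkzrmcnkzrm" (len 18), cursors c1@7 c2@11 c3@17, authorship .....111.222...333
Authorship (.=original, N=cursor N): . . . . . 1 1 1 . 2 2 2 . . . 3 3 3
Index 11: author = 2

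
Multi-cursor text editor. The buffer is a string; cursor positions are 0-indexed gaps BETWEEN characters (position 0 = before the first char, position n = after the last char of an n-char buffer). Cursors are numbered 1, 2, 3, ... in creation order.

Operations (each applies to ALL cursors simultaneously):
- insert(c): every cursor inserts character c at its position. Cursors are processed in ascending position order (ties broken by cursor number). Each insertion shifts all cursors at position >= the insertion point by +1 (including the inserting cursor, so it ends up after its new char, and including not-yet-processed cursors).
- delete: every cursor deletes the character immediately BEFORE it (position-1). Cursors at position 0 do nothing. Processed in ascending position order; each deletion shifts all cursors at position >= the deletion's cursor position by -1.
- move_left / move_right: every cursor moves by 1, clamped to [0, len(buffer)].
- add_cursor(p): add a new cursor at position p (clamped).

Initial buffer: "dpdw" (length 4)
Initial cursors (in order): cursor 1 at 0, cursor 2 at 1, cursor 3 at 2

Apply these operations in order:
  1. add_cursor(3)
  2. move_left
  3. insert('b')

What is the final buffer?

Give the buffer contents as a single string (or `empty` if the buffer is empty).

After op 1 (add_cursor(3)): buffer="dpdw" (len 4), cursors c1@0 c2@1 c3@2 c4@3, authorship ....
After op 2 (move_left): buffer="dpdw" (len 4), cursors c1@0 c2@0 c3@1 c4@2, authorship ....
After op 3 (insert('b')): buffer="bbdbpbdw" (len 8), cursors c1@2 c2@2 c3@4 c4@6, authorship 12.3.4..

Answer: bbdbpbdw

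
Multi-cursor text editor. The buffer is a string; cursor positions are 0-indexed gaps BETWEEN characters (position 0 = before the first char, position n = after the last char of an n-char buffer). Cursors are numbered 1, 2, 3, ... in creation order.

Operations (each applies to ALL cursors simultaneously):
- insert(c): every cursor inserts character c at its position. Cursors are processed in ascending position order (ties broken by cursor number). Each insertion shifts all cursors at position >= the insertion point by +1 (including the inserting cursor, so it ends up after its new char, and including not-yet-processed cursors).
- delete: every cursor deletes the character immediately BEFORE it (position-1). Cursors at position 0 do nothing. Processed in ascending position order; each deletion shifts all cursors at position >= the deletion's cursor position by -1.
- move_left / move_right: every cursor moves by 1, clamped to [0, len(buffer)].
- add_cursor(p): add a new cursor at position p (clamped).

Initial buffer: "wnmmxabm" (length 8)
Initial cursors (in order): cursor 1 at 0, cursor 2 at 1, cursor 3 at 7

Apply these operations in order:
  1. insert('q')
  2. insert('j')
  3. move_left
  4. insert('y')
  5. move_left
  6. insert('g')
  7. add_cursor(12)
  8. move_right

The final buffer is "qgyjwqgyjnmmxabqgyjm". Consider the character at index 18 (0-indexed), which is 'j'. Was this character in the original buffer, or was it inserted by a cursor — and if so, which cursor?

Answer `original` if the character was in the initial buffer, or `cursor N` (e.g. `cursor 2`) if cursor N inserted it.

Answer: cursor 3

Derivation:
After op 1 (insert('q')): buffer="qwqnmmxabqm" (len 11), cursors c1@1 c2@3 c3@10, authorship 1.2......3.
After op 2 (insert('j')): buffer="qjwqjnmmxabqjm" (len 14), cursors c1@2 c2@5 c3@13, authorship 11.22......33.
After op 3 (move_left): buffer="qjwqjnmmxabqjm" (len 14), cursors c1@1 c2@4 c3@12, authorship 11.22......33.
After op 4 (insert('y')): buffer="qyjwqyjnmmxabqyjm" (len 17), cursors c1@2 c2@6 c3@15, authorship 111.222......333.
After op 5 (move_left): buffer="qyjwqyjnmmxabqyjm" (len 17), cursors c1@1 c2@5 c3@14, authorship 111.222......333.
After op 6 (insert('g')): buffer="qgyjwqgyjnmmxabqgyjm" (len 20), cursors c1@2 c2@7 c3@17, authorship 1111.2222......3333.
After op 7 (add_cursor(12)): buffer="qgyjwqgyjnmmxabqgyjm" (len 20), cursors c1@2 c2@7 c4@12 c3@17, authorship 1111.2222......3333.
After op 8 (move_right): buffer="qgyjwqgyjnmmxabqgyjm" (len 20), cursors c1@3 c2@8 c4@13 c3@18, authorship 1111.2222......3333.
Authorship (.=original, N=cursor N): 1 1 1 1 . 2 2 2 2 . . . . . . 3 3 3 3 .
Index 18: author = 3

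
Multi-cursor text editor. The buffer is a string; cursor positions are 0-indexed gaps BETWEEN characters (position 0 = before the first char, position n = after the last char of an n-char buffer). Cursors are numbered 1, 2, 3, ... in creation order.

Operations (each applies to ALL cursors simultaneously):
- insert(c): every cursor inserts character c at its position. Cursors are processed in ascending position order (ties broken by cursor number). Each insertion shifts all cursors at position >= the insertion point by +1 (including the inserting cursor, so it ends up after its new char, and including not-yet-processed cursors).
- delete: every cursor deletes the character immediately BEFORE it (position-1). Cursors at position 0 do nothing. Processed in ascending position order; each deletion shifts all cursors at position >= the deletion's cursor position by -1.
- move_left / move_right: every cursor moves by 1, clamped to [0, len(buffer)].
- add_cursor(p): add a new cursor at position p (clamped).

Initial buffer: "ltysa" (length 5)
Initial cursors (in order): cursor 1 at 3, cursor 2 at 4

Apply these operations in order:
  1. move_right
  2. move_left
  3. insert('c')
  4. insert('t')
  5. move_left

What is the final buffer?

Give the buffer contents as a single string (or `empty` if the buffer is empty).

Answer: ltyctscta

Derivation:
After op 1 (move_right): buffer="ltysa" (len 5), cursors c1@4 c2@5, authorship .....
After op 2 (move_left): buffer="ltysa" (len 5), cursors c1@3 c2@4, authorship .....
After op 3 (insert('c')): buffer="ltycsca" (len 7), cursors c1@4 c2@6, authorship ...1.2.
After op 4 (insert('t')): buffer="ltyctscta" (len 9), cursors c1@5 c2@8, authorship ...11.22.
After op 5 (move_left): buffer="ltyctscta" (len 9), cursors c1@4 c2@7, authorship ...11.22.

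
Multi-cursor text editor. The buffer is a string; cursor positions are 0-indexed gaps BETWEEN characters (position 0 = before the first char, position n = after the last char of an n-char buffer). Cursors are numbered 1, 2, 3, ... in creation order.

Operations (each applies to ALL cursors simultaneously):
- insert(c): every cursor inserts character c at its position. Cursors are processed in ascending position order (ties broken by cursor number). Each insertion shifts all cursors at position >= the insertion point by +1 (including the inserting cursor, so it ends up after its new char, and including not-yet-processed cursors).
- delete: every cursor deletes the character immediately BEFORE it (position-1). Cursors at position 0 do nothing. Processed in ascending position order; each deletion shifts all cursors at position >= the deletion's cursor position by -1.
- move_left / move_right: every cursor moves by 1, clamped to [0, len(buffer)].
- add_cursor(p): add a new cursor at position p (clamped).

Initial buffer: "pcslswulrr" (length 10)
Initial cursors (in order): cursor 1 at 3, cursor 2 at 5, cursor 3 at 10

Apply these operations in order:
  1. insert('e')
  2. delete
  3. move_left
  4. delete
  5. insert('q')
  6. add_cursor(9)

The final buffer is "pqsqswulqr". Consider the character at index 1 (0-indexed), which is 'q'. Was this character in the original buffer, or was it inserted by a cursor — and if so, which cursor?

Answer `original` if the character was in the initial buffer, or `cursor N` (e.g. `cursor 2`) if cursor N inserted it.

Answer: cursor 1

Derivation:
After op 1 (insert('e')): buffer="pcselsewulrre" (len 13), cursors c1@4 c2@7 c3@13, authorship ...1..2.....3
After op 2 (delete): buffer="pcslswulrr" (len 10), cursors c1@3 c2@5 c3@10, authorship ..........
After op 3 (move_left): buffer="pcslswulrr" (len 10), cursors c1@2 c2@4 c3@9, authorship ..........
After op 4 (delete): buffer="psswulr" (len 7), cursors c1@1 c2@2 c3@6, authorship .......
After op 5 (insert('q')): buffer="pqsqswulqr" (len 10), cursors c1@2 c2@4 c3@9, authorship .1.2....3.
After op 6 (add_cursor(9)): buffer="pqsqswulqr" (len 10), cursors c1@2 c2@4 c3@9 c4@9, authorship .1.2....3.
Authorship (.=original, N=cursor N): . 1 . 2 . . . . 3 .
Index 1: author = 1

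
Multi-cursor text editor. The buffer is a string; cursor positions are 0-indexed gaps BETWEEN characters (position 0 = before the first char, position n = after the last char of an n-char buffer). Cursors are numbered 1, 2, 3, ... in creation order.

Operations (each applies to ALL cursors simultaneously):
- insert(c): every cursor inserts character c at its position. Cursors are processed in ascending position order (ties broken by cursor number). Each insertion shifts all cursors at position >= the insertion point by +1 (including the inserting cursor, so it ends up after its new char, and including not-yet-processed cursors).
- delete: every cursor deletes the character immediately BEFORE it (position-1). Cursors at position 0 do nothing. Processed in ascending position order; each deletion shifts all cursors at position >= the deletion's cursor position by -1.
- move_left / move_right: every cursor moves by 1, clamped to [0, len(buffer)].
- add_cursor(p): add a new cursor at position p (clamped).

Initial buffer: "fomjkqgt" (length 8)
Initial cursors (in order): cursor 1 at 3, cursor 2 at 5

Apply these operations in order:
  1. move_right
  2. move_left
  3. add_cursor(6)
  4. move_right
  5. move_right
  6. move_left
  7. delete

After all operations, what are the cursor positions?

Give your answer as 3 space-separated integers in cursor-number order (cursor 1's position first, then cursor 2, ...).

Answer: 3 4 4

Derivation:
After op 1 (move_right): buffer="fomjkqgt" (len 8), cursors c1@4 c2@6, authorship ........
After op 2 (move_left): buffer="fomjkqgt" (len 8), cursors c1@3 c2@5, authorship ........
After op 3 (add_cursor(6)): buffer="fomjkqgt" (len 8), cursors c1@3 c2@5 c3@6, authorship ........
After op 4 (move_right): buffer="fomjkqgt" (len 8), cursors c1@4 c2@6 c3@7, authorship ........
After op 5 (move_right): buffer="fomjkqgt" (len 8), cursors c1@5 c2@7 c3@8, authorship ........
After op 6 (move_left): buffer="fomjkqgt" (len 8), cursors c1@4 c2@6 c3@7, authorship ........
After op 7 (delete): buffer="fomkt" (len 5), cursors c1@3 c2@4 c3@4, authorship .....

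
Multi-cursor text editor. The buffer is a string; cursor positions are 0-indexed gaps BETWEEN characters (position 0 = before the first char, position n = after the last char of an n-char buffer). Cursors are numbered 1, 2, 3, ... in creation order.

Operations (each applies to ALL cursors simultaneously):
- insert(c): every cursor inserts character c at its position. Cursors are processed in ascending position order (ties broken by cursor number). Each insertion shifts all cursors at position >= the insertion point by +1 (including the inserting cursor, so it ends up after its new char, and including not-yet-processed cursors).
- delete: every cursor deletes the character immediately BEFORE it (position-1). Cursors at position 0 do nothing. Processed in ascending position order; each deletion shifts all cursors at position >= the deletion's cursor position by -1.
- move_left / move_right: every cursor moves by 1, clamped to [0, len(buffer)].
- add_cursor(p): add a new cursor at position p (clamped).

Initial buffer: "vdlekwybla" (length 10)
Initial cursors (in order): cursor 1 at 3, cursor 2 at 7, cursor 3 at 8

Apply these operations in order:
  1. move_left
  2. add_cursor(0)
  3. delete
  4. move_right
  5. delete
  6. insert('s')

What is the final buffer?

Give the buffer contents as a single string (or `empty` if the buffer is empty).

Answer: ssessla

Derivation:
After op 1 (move_left): buffer="vdlekwybla" (len 10), cursors c1@2 c2@6 c3@7, authorship ..........
After op 2 (add_cursor(0)): buffer="vdlekwybla" (len 10), cursors c4@0 c1@2 c2@6 c3@7, authorship ..........
After op 3 (delete): buffer="vlekbla" (len 7), cursors c4@0 c1@1 c2@4 c3@4, authorship .......
After op 4 (move_right): buffer="vlekbla" (len 7), cursors c4@1 c1@2 c2@5 c3@5, authorship .......
After op 5 (delete): buffer="ela" (len 3), cursors c1@0 c4@0 c2@1 c3@1, authorship ...
After op 6 (insert('s')): buffer="ssessla" (len 7), cursors c1@2 c4@2 c2@5 c3@5, authorship 14.23..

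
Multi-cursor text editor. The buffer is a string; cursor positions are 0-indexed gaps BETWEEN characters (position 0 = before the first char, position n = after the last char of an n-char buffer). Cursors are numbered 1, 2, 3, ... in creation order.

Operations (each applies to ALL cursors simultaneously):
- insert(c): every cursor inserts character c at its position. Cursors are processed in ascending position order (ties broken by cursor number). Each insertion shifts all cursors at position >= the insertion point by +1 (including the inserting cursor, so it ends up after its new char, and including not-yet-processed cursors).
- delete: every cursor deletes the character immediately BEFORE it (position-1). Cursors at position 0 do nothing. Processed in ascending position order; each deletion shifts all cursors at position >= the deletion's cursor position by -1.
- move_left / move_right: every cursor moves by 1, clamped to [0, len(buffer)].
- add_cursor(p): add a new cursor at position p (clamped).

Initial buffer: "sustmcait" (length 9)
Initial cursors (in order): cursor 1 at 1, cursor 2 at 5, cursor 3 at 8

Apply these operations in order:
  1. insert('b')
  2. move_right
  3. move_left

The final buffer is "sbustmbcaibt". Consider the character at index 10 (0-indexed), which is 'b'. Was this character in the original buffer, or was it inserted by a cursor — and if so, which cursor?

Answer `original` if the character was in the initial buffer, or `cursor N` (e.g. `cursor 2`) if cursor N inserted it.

Answer: cursor 3

Derivation:
After op 1 (insert('b')): buffer="sbustmbcaibt" (len 12), cursors c1@2 c2@7 c3@11, authorship .1....2...3.
After op 2 (move_right): buffer="sbustmbcaibt" (len 12), cursors c1@3 c2@8 c3@12, authorship .1....2...3.
After op 3 (move_left): buffer="sbustmbcaibt" (len 12), cursors c1@2 c2@7 c3@11, authorship .1....2...3.
Authorship (.=original, N=cursor N): . 1 . . . . 2 . . . 3 .
Index 10: author = 3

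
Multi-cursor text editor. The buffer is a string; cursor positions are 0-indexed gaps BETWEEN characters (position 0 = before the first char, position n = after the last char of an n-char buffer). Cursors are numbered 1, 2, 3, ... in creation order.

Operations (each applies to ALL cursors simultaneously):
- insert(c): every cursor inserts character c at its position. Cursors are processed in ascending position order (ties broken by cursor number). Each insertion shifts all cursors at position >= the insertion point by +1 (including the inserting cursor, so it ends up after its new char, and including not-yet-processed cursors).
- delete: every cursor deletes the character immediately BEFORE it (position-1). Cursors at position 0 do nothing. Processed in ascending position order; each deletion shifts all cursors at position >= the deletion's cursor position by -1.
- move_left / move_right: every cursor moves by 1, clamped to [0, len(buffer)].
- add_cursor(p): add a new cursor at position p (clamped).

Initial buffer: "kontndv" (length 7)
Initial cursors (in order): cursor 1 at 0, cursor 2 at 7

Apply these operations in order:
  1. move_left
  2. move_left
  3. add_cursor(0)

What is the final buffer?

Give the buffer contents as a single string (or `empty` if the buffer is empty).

After op 1 (move_left): buffer="kontndv" (len 7), cursors c1@0 c2@6, authorship .......
After op 2 (move_left): buffer="kontndv" (len 7), cursors c1@0 c2@5, authorship .......
After op 3 (add_cursor(0)): buffer="kontndv" (len 7), cursors c1@0 c3@0 c2@5, authorship .......

Answer: kontndv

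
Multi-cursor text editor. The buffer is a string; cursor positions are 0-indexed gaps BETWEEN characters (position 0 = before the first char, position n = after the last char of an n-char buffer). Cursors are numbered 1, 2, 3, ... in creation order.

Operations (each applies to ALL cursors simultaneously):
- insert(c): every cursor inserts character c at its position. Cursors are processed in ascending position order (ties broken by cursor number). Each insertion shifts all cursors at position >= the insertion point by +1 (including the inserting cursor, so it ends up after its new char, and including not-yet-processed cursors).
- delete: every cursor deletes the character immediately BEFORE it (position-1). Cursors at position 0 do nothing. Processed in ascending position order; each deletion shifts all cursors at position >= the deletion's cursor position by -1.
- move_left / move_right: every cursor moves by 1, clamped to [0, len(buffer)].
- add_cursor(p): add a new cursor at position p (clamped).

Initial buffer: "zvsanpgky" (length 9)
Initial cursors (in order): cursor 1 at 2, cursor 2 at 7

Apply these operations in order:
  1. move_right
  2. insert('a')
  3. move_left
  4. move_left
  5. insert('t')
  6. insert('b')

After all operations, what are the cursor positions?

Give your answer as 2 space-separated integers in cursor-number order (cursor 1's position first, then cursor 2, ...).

Answer: 4 12

Derivation:
After op 1 (move_right): buffer="zvsanpgky" (len 9), cursors c1@3 c2@8, authorship .........
After op 2 (insert('a')): buffer="zvsaanpgkay" (len 11), cursors c1@4 c2@10, authorship ...1.....2.
After op 3 (move_left): buffer="zvsaanpgkay" (len 11), cursors c1@3 c2@9, authorship ...1.....2.
After op 4 (move_left): buffer="zvsaanpgkay" (len 11), cursors c1@2 c2@8, authorship ...1.....2.
After op 5 (insert('t')): buffer="zvtsaanpgtkay" (len 13), cursors c1@3 c2@10, authorship ..1.1....2.2.
After op 6 (insert('b')): buffer="zvtbsaanpgtbkay" (len 15), cursors c1@4 c2@12, authorship ..11.1....22.2.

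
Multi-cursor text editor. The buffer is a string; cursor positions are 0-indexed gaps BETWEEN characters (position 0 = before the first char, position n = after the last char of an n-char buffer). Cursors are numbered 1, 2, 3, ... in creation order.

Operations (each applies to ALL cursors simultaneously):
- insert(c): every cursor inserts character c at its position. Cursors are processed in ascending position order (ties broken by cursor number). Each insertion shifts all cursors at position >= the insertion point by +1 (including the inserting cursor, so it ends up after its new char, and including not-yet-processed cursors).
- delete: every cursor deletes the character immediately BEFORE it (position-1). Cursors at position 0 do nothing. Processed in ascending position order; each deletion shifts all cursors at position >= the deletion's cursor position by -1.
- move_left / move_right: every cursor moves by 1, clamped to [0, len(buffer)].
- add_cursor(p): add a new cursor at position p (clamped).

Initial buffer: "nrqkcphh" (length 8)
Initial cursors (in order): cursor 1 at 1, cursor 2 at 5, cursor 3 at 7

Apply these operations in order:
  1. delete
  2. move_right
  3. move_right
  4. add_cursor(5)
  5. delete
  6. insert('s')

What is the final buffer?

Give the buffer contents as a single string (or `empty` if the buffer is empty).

After op 1 (delete): buffer="rqkph" (len 5), cursors c1@0 c2@3 c3@4, authorship .....
After op 2 (move_right): buffer="rqkph" (len 5), cursors c1@1 c2@4 c3@5, authorship .....
After op 3 (move_right): buffer="rqkph" (len 5), cursors c1@2 c2@5 c3@5, authorship .....
After op 4 (add_cursor(5)): buffer="rqkph" (len 5), cursors c1@2 c2@5 c3@5 c4@5, authorship .....
After op 5 (delete): buffer="r" (len 1), cursors c1@1 c2@1 c3@1 c4@1, authorship .
After op 6 (insert('s')): buffer="rssss" (len 5), cursors c1@5 c2@5 c3@5 c4@5, authorship .1234

Answer: rssss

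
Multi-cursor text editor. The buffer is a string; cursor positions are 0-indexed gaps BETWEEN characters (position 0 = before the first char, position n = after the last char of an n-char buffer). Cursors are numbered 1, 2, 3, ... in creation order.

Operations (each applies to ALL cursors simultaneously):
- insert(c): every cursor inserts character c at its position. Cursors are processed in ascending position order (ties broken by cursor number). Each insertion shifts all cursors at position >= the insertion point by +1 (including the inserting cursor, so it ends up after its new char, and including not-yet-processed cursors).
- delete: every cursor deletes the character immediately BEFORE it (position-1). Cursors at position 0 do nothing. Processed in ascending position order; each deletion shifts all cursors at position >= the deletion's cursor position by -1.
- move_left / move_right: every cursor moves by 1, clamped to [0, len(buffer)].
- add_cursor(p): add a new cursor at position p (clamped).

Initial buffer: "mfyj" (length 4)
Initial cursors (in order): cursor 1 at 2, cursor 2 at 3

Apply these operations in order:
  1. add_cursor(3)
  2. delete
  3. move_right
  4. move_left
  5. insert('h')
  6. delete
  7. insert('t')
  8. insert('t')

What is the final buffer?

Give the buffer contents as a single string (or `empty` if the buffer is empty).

Answer: ttttttj

Derivation:
After op 1 (add_cursor(3)): buffer="mfyj" (len 4), cursors c1@2 c2@3 c3@3, authorship ....
After op 2 (delete): buffer="j" (len 1), cursors c1@0 c2@0 c3@0, authorship .
After op 3 (move_right): buffer="j" (len 1), cursors c1@1 c2@1 c3@1, authorship .
After op 4 (move_left): buffer="j" (len 1), cursors c1@0 c2@0 c3@0, authorship .
After op 5 (insert('h')): buffer="hhhj" (len 4), cursors c1@3 c2@3 c3@3, authorship 123.
After op 6 (delete): buffer="j" (len 1), cursors c1@0 c2@0 c3@0, authorship .
After op 7 (insert('t')): buffer="tttj" (len 4), cursors c1@3 c2@3 c3@3, authorship 123.
After op 8 (insert('t')): buffer="ttttttj" (len 7), cursors c1@6 c2@6 c3@6, authorship 123123.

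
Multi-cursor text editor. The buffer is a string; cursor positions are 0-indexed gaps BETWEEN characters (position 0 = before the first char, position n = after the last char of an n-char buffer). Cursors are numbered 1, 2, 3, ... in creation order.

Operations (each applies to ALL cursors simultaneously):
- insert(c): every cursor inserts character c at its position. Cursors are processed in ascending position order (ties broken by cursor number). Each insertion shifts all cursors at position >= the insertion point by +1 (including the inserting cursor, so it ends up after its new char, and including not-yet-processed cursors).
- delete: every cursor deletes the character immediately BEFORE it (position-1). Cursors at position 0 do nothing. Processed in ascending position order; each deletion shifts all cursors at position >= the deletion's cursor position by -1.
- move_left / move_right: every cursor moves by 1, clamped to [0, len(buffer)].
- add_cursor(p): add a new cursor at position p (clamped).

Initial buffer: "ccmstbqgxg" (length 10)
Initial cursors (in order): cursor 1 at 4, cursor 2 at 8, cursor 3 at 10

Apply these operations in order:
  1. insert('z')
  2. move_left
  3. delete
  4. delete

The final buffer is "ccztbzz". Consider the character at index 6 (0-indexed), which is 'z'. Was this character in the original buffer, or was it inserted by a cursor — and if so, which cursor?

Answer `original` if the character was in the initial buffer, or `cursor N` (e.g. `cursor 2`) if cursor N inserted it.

After op 1 (insert('z')): buffer="ccmsztbqgzxgz" (len 13), cursors c1@5 c2@10 c3@13, authorship ....1....2..3
After op 2 (move_left): buffer="ccmsztbqgzxgz" (len 13), cursors c1@4 c2@9 c3@12, authorship ....1....2..3
After op 3 (delete): buffer="ccmztbqzxz" (len 10), cursors c1@3 c2@7 c3@9, authorship ...1...2.3
After op 4 (delete): buffer="ccztbzz" (len 7), cursors c1@2 c2@5 c3@6, authorship ..1..23
Authorship (.=original, N=cursor N): . . 1 . . 2 3
Index 6: author = 3

Answer: cursor 3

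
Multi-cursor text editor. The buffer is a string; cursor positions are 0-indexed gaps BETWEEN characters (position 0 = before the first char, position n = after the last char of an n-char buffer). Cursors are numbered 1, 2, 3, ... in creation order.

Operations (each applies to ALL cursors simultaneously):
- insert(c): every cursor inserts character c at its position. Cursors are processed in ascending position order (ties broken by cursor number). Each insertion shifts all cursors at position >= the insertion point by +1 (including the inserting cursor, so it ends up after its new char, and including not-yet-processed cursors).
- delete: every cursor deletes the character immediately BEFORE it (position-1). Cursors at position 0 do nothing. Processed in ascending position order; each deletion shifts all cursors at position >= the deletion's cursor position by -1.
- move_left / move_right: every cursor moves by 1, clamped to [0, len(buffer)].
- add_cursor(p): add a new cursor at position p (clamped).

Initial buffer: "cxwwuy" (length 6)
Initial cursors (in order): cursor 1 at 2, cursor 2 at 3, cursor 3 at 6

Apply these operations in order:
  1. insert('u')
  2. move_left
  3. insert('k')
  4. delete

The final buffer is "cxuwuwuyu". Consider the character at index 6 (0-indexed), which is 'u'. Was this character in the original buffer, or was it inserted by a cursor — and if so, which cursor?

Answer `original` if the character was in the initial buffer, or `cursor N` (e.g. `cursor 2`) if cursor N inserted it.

After op 1 (insert('u')): buffer="cxuwuwuyu" (len 9), cursors c1@3 c2@5 c3@9, authorship ..1.2...3
After op 2 (move_left): buffer="cxuwuwuyu" (len 9), cursors c1@2 c2@4 c3@8, authorship ..1.2...3
After op 3 (insert('k')): buffer="cxkuwkuwuyku" (len 12), cursors c1@3 c2@6 c3@11, authorship ..11.22...33
After op 4 (delete): buffer="cxuwuwuyu" (len 9), cursors c1@2 c2@4 c3@8, authorship ..1.2...3
Authorship (.=original, N=cursor N): . . 1 . 2 . . . 3
Index 6: author = original

Answer: original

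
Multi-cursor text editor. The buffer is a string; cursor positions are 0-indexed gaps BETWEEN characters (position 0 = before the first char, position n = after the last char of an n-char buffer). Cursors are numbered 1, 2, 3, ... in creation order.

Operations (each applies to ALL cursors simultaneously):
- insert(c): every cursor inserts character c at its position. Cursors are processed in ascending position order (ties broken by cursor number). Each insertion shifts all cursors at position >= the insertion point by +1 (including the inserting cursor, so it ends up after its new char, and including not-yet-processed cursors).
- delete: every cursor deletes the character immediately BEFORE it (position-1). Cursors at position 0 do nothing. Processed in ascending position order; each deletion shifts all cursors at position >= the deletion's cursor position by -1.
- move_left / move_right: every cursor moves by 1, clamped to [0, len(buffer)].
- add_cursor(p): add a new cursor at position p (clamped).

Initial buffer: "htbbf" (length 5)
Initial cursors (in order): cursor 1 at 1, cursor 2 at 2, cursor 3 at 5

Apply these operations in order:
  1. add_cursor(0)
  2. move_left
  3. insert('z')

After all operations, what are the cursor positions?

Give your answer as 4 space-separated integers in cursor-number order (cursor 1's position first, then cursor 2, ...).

Answer: 2 4 8 2

Derivation:
After op 1 (add_cursor(0)): buffer="htbbf" (len 5), cursors c4@0 c1@1 c2@2 c3@5, authorship .....
After op 2 (move_left): buffer="htbbf" (len 5), cursors c1@0 c4@0 c2@1 c3@4, authorship .....
After op 3 (insert('z')): buffer="zzhztbbzf" (len 9), cursors c1@2 c4@2 c2@4 c3@8, authorship 14.2...3.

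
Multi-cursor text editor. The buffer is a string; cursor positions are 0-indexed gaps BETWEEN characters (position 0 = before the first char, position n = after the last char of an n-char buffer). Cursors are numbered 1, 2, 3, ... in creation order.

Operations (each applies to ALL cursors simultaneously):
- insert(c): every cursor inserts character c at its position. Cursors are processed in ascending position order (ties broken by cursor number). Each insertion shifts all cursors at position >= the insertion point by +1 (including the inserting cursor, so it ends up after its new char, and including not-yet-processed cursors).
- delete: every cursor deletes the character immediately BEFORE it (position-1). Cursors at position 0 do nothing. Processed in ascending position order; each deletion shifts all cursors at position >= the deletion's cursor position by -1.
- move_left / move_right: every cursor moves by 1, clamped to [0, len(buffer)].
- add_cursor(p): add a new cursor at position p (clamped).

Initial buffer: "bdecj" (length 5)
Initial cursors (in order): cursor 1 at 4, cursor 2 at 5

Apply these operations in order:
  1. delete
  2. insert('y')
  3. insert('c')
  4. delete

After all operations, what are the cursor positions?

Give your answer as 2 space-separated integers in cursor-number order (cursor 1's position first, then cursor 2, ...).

After op 1 (delete): buffer="bde" (len 3), cursors c1@3 c2@3, authorship ...
After op 2 (insert('y')): buffer="bdeyy" (len 5), cursors c1@5 c2@5, authorship ...12
After op 3 (insert('c')): buffer="bdeyycc" (len 7), cursors c1@7 c2@7, authorship ...1212
After op 4 (delete): buffer="bdeyy" (len 5), cursors c1@5 c2@5, authorship ...12

Answer: 5 5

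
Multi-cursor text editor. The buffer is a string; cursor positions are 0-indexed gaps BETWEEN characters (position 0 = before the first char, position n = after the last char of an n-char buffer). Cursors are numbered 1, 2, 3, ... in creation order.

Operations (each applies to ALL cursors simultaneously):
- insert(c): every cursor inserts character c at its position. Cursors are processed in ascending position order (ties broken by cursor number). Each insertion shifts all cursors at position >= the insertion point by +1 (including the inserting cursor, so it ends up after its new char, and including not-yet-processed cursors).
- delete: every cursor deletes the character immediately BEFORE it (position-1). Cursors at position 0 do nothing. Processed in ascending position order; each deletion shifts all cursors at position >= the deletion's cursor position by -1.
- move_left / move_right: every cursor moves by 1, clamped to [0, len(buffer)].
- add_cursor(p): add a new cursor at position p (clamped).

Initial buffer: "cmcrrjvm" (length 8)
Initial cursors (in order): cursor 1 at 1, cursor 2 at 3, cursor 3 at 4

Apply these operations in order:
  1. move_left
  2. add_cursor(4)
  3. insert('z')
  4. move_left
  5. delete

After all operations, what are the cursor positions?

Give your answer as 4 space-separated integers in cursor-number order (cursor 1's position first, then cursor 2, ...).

Answer: 0 2 3 4

Derivation:
After op 1 (move_left): buffer="cmcrrjvm" (len 8), cursors c1@0 c2@2 c3@3, authorship ........
After op 2 (add_cursor(4)): buffer="cmcrrjvm" (len 8), cursors c1@0 c2@2 c3@3 c4@4, authorship ........
After op 3 (insert('z')): buffer="zcmzczrzrjvm" (len 12), cursors c1@1 c2@4 c3@6 c4@8, authorship 1..2.3.4....
After op 4 (move_left): buffer="zcmzczrzrjvm" (len 12), cursors c1@0 c2@3 c3@5 c4@7, authorship 1..2.3.4....
After op 5 (delete): buffer="zczzzrjvm" (len 9), cursors c1@0 c2@2 c3@3 c4@4, authorship 1.234....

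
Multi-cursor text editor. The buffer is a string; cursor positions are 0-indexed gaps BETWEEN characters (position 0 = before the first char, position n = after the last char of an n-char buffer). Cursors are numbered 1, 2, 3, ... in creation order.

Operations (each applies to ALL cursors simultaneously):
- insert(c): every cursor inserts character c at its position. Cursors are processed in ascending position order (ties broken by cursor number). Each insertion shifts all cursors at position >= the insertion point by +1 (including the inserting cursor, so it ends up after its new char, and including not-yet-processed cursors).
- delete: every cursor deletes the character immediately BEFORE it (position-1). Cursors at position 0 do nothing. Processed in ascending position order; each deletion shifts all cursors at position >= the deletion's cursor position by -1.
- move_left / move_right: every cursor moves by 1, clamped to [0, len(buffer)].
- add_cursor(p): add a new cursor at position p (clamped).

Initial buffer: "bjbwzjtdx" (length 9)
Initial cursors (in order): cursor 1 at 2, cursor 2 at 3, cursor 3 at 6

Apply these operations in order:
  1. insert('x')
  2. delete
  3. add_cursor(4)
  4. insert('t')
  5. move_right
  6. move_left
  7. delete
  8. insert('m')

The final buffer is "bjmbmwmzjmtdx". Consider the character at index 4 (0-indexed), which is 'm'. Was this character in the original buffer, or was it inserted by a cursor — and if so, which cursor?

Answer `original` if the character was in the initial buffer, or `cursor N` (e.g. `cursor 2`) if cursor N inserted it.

After op 1 (insert('x')): buffer="bjxbxwzjxtdx" (len 12), cursors c1@3 c2@5 c3@9, authorship ..1.2...3...
After op 2 (delete): buffer="bjbwzjtdx" (len 9), cursors c1@2 c2@3 c3@6, authorship .........
After op 3 (add_cursor(4)): buffer="bjbwzjtdx" (len 9), cursors c1@2 c2@3 c4@4 c3@6, authorship .........
After op 4 (insert('t')): buffer="bjtbtwtzjttdx" (len 13), cursors c1@3 c2@5 c4@7 c3@10, authorship ..1.2.4..3...
After op 5 (move_right): buffer="bjtbtwtzjttdx" (len 13), cursors c1@4 c2@6 c4@8 c3@11, authorship ..1.2.4..3...
After op 6 (move_left): buffer="bjtbtwtzjttdx" (len 13), cursors c1@3 c2@5 c4@7 c3@10, authorship ..1.2.4..3...
After op 7 (delete): buffer="bjbwzjtdx" (len 9), cursors c1@2 c2@3 c4@4 c3@6, authorship .........
After op 8 (insert('m')): buffer="bjmbmwmzjmtdx" (len 13), cursors c1@3 c2@5 c4@7 c3@10, authorship ..1.2.4..3...
Authorship (.=original, N=cursor N): . . 1 . 2 . 4 . . 3 . . .
Index 4: author = 2

Answer: cursor 2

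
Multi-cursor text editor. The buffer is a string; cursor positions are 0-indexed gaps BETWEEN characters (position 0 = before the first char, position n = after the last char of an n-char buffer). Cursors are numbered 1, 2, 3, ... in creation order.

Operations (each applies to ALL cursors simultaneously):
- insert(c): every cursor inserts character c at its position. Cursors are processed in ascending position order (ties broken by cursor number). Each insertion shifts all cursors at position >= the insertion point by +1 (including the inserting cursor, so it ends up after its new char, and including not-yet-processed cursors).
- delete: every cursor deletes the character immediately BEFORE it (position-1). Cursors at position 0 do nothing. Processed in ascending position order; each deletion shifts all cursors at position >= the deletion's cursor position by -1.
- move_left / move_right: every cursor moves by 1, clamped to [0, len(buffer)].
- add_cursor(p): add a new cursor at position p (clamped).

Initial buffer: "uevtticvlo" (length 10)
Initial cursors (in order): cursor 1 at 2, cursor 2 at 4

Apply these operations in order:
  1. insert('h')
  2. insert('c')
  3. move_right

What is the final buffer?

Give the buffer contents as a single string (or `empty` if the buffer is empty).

After op 1 (insert('h')): buffer="uehvthticvlo" (len 12), cursors c1@3 c2@6, authorship ..1..2......
After op 2 (insert('c')): buffer="uehcvthcticvlo" (len 14), cursors c1@4 c2@8, authorship ..11..22......
After op 3 (move_right): buffer="uehcvthcticvlo" (len 14), cursors c1@5 c2@9, authorship ..11..22......

Answer: uehcvthcticvlo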